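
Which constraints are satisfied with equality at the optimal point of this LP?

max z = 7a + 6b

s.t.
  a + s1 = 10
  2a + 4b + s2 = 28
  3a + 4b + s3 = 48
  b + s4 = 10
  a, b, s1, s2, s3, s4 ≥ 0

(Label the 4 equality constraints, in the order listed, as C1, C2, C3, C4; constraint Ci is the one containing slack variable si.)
Optimal: a = 10, b = 2
Slack at optimum:
  C1: slack = 0 (binding)
  C2: slack = 0 (binding)
  C3: slack = 10
  C4: slack = 8
  a ≥ 0: a = 10
  b ≥ 0: b = 2
Binding constraints: C1, C2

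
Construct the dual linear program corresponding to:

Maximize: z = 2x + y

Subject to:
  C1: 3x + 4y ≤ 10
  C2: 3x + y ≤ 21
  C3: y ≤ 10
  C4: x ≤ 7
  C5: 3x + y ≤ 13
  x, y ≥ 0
Minimize: z = 10y1 + 21y2 + 10y3 + 7y4 + 13y5

Subject to:
  C1: -3y1 - 3y2 - y4 - 3y5 ≤ -2
  C2: -4y1 - y2 - y3 - y5 ≤ -1
  y1, y2, y3, y4, y5 ≥ 0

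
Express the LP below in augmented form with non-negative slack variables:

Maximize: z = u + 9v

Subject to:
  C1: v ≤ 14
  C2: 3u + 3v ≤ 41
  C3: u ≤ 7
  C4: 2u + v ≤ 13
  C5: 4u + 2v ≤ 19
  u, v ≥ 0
max z = u + 9v

s.t.
  v + s1 = 14
  3u + 3v + s2 = 41
  u + s3 = 7
  2u + v + s4 = 13
  4u + 2v + s5 = 19
  u, v, s1, s2, s3, s4, s5 ≥ 0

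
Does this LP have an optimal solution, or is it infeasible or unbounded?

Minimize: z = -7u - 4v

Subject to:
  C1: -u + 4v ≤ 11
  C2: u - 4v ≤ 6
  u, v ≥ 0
Feasible point: (0, 0) satisfies every constraint, so the LP is feasible.
Direction d = (4, 1): for each constraint row a, a·d ≤ 0 —
  (-1)(4) + (4)(1) = 0 ≤ 0
  (1)(4) + (-4)(1) = 0 ≤ 0
and d ≥ 0, so (0, 0) + t·d stays feasible for every t ≥ 0. Along this ray z = -7u - 4v changes by -32 per unit t, so z → −∞.

Unbounded — the objective can decrease without bound over the feasible region.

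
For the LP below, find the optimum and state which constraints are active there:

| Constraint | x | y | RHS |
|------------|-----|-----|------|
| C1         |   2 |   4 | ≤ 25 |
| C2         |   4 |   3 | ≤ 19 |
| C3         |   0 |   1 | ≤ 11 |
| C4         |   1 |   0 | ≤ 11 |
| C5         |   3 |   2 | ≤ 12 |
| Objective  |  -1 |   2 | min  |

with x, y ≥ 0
Optimal: x = 4, y = 0
Binding: C5, y ≥ 0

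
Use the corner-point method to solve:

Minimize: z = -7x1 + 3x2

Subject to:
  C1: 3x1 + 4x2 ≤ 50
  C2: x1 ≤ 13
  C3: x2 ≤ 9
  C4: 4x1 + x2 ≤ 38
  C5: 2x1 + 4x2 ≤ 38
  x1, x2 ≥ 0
Each vertex is the intersection of two constraint boundaries that also satisfies all remaining constraints:
  x1 = 0 and x2 = 0 → (0, 0)
  4x1 + x2 = 38 and x2 = 0 → (9.5, 0)
  4x1 + x2 = 38 and 2x1 + 4x2 = 38 → (8.143, 5.429)
  x2 = 9 and 2x1 + 4x2 = 38 → (1, 9)
  x2 = 9 and x1 = 0 → (0, 9)

Evaluating z = -7x1 + 3x2 at each vertex:
  (0, 0): z = 0
  (9.5, 0): z = -66.5
  (8.143, 5.429): z = -40.71
  (1, 9): z = 20
  (0, 9): z = 27

The minimum is at (9.5, 0) with z = -66.5.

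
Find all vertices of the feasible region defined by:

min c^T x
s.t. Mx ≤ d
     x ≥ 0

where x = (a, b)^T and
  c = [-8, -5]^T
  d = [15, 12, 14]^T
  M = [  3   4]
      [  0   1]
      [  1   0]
Each vertex is the intersection of two constraint boundaries that also satisfies all remaining constraints:
  a = 0 and b = 0 → (0, 0)
  3a + 4b = 15 and b = 0 → (5, 0)
  3a + 4b = 15 and a = 0 → (0, 3.75)

Vertices: (0, 0), (5, 0), (0, 3.75)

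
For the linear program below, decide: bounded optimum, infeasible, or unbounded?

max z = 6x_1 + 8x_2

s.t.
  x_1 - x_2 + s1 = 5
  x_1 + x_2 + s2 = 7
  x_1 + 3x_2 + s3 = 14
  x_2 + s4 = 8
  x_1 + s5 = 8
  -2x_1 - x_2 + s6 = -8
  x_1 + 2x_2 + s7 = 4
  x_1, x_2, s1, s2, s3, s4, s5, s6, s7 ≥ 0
The point (4, 0) satisfies every constraint, so the LP is feasible; the constraints give x_1 ≤ 8 and x_2 ≤ 8, which with x_1, x_2 ≥ 0 keep the feasible region inside a bounded box. A feasible, bounded LP attains a finite optimum at a vertex.

Feasible with finite optimum z* = 24 at (4, 0).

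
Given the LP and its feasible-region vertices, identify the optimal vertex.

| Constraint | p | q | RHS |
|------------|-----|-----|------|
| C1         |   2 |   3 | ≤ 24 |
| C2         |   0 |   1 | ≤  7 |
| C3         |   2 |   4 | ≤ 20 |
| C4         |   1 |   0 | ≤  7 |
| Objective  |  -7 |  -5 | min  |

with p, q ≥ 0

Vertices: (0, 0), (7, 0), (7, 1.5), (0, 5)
Evaluating z = -7p - 5q at each vertex:
  (0, 0): z = 0
  (7, 0): z = -49
  (7, 1.5): z = -56.5
  (0, 5): z = -25

The smallest value is z = -56.5, attained at (7, 1.5).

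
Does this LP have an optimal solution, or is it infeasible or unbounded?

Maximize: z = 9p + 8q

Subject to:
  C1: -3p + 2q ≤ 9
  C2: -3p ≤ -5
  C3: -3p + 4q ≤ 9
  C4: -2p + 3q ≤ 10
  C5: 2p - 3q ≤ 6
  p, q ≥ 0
Feasible point: (2, 0) satisfies every constraint, so the LP is feasible.
Direction d = (3, 2): for each constraint row a, a·d ≤ 0 —
  (-3)(3) + (2)(2) = -5 ≤ 0
  (-3)(3) + (0)(2) = -9 ≤ 0
  (-3)(3) + (4)(2) = -1 ≤ 0
  (-2)(3) + (3)(2) = 0 ≤ 0
  (2)(3) + (-3)(2) = 0 ≤ 0
and d ≥ 0, so (2, 0) + t·d stays feasible for every t ≥ 0. Along this ray z = 9p + 8q changes by 43 per unit t, so z → +∞.

The LP is unbounded; z can be made arbitrarily large.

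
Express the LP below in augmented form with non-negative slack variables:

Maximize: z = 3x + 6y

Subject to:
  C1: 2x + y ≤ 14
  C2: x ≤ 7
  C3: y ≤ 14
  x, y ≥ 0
max z = 3x + 6y

s.t.
  2x + y + s1 = 14
  x + s2 = 7
  y + s3 = 14
  x, y, s1, s2, s3 ≥ 0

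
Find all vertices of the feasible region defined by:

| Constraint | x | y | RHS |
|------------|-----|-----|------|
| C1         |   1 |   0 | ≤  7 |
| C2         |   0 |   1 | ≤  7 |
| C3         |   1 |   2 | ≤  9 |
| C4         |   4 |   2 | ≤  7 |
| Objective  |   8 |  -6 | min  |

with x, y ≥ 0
Each vertex is the intersection of two constraint boundaries that also satisfies all remaining constraints:
  x = 0 and y = 0 → (0, 0)
  4x + 2y = 7 and y = 0 → (1.75, 0)
  4x + 2y = 7 and x = 0 → (0, 3.5)

Vertices: (0, 0), (1.75, 0), (0, 3.5)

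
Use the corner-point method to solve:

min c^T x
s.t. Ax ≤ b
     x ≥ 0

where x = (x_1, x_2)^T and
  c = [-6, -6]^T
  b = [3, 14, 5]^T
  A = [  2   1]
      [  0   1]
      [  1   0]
x_1 = 0, x_2 = 3, z = -18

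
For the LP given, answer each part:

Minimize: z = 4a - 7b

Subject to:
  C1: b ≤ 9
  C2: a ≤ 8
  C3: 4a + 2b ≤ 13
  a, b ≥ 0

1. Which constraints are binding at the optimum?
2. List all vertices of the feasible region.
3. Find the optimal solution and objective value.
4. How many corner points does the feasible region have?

1. C3, a ≥ 0
2. (0, 0), (3.25, 0), (0, 6.5)
3. a = 0, b = 6.5, z = -45.5
4. 3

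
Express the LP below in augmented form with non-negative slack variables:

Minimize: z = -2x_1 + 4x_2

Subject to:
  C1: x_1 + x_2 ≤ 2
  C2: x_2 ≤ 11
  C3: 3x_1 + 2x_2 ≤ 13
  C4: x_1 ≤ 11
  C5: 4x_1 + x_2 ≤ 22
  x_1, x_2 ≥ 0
min z = -2x_1 + 4x_2

s.t.
  x_1 + x_2 + s1 = 2
  x_2 + s2 = 11
  3x_1 + 2x_2 + s3 = 13
  x_1 + s4 = 11
  4x_1 + x_2 + s5 = 22
  x_1, x_2, s1, s2, s3, s4, s5 ≥ 0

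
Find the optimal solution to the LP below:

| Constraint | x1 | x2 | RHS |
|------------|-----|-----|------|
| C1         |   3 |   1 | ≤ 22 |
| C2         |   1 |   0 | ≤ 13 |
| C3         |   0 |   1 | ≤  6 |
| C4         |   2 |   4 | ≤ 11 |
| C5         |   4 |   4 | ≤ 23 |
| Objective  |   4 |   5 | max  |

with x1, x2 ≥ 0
Each vertex is the intersection of two constraint boundaries that also satisfies all remaining constraints:
  x1 = 0 and x2 = 0 → (0, 0)
  2x1 + 4x2 = 11 and x2 = 0 → (5.5, 0)
  2x1 + 4x2 = 11 and x1 = 0 → (0, 2.75)

Evaluating z = 4x1 + 5x2 at each vertex:
  (0, 0): z = 0
  (5.5, 0): z = 22
  (0, 2.75): z = 13.75

The maximum is at (5.5, 0) with z = 22.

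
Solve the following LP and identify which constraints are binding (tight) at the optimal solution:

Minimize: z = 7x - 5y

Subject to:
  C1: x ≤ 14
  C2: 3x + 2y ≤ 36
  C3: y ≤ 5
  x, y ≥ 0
Optimal: x = 0, y = 5
Slack at optimum:
  C1: slack = 14
  C2: slack = 26
  C3: slack = 0 (binding)
  x ≥ 0: x = 0 (binding)
  y ≥ 0: y = 5
Binding constraints: C3, x ≥ 0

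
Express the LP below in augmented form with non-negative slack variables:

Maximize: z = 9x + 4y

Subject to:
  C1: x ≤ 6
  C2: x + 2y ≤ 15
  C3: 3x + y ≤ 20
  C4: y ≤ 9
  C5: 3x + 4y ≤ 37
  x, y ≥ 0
max z = 9x + 4y

s.t.
  x + s1 = 6
  x + 2y + s2 = 15
  3x + y + s3 = 20
  y + s4 = 9
  3x + 4y + s5 = 37
  x, y, s1, s2, s3, s4, s5 ≥ 0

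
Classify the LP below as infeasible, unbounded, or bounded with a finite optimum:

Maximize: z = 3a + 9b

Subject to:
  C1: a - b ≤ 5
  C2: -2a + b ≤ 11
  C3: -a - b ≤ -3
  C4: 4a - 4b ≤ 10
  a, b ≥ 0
Feasible point: (0, 3) satisfies every constraint, so the LP is feasible.
Direction d = (1, 1): for each constraint row a, a·d ≤ 0 —
  (1)(1) + (-1)(1) = 0 ≤ 0
  (-2)(1) + (1)(1) = -1 ≤ 0
  (-1)(1) + (-1)(1) = -2 ≤ 0
  (4)(1) + (-4)(1) = 0 ≤ 0
and d ≥ 0, so (0, 3) + t·d stays feasible for every t ≥ 0. Along this ray z = 3a + 9b changes by 12 per unit t, so z → +∞.

Unbounded: there is a feasible ray along which z → +∞.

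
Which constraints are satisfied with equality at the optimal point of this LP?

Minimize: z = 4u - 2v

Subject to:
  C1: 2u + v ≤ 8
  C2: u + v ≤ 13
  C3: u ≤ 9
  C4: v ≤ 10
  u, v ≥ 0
Optimal: u = 0, v = 8
Slack at optimum:
  C1: slack = 0 (binding)
  C2: slack = 5
  C3: slack = 9
  C4: slack = 2
  u ≥ 0: u = 0 (binding)
  v ≥ 0: v = 8
Binding constraints: C1, u ≥ 0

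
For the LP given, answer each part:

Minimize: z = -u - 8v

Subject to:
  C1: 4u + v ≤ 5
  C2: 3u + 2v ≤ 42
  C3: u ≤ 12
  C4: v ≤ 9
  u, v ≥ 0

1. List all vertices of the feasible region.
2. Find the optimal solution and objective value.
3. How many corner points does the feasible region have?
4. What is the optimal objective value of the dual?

1. (0, 0), (1.25, 0), (0, 5)
2. u = 0, v = 5, z = -40
3. 3
4. -40 (by strong duality, equal to the primal optimum)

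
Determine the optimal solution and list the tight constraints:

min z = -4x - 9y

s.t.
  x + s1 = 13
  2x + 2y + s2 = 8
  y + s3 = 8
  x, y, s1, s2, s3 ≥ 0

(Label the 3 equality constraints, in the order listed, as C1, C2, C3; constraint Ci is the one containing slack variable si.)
Optimal: x = 0, y = 4
Binding: C2, x ≥ 0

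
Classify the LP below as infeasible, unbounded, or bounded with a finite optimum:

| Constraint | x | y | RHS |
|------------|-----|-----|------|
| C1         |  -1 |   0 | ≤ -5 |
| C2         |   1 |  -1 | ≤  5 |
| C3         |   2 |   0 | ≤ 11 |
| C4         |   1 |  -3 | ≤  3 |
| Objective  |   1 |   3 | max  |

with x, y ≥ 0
Feasible point: (5, 1) satisfies every constraint, so the LP is feasible.
Direction d = (0, 1): for each constraint row a, a·d ≤ 0 —
  (-1)(0) + (0)(1) = 0 ≤ 0
  (1)(0) + (-1)(1) = -1 ≤ 0
  (2)(0) + (0)(1) = 0 ≤ 0
  (1)(0) + (-3)(1) = -3 ≤ 0
and d ≥ 0, so (5, 1) + t·d stays feasible for every t ≥ 0. Along this ray z = x + 3y changes by 3 per unit t, so z → +∞.

Unbounded — the objective can increase without bound over the feasible region.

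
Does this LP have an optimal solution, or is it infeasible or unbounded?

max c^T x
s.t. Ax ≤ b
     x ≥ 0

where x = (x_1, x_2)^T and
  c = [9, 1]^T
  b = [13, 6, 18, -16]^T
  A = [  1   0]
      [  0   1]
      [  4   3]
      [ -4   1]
The point (4.5, 0) satisfies every constraint, so the LP is feasible; the constraints give x_1 ≤ 13 and x_2 ≤ 6, which with x_1, x_2 ≥ 0 keep the feasible region inside a bounded box. A feasible, bounded LP attains a finite optimum at a vertex.

Evaluating z = 9x_1 + x_2 at each vertex:
  (4, 0): z = 36
  (4.5, 0): z = 40.5
  (4.125, 0.5): z = 37.62

Feasible with finite optimum z* = 40.5 at (4.5, 0).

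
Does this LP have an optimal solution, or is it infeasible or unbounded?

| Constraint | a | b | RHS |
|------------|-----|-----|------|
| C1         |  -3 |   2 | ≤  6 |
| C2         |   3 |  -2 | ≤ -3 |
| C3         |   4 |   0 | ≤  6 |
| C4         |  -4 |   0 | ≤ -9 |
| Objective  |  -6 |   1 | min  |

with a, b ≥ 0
C3 requires 4a ≤ 6, while C4 (-4a ≤ -9) is equivalent to 4a ≥ 9. Together they would need 9 ≤ 4a ≤ 6, which is impossible since 9 > 6. No point satisfies all constraints.

Infeasible: no point satisfies all constraints simultaneously.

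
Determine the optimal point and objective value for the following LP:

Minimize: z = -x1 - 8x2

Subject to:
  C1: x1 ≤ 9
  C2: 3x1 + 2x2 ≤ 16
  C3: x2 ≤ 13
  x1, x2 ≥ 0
Each vertex is the intersection of two constraint boundaries that also satisfies all remaining constraints:
  x1 = 0 and x2 = 0 → (0, 0)
  3x1 + 2x2 = 16 and x2 = 0 → (5.333, 0)
  3x1 + 2x2 = 16 and x1 = 0 → (0, 8)

Evaluating z = -x1 - 8x2 at each vertex:
  (0, 0): z = 0
  (5.333, 0): z = -5.333
  (0, 8): z = -64

The minimum is at (0, 8) with z = -64.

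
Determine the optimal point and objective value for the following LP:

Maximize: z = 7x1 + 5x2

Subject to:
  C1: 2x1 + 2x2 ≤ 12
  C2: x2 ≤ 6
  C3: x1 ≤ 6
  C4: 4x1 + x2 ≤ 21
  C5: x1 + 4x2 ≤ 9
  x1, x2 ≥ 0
Each vertex is the intersection of two constraint boundaries that also satisfies all remaining constraints:
  x1 = 0 and x2 = 0 → (0, 0)
  4x1 + x2 = 21 and x2 = 0 → (5.25, 0)
  2x1 + 2x2 = 12 and 4x1 + x2 = 21 → (5, 1)
  x1 + 4x2 = 9 and x1 = 0 → (0, 2.25)

Evaluating z = 7x1 + 5x2 at each vertex:
  (0, 0): z = 0
  (5.25, 0): z = 36.75
  (5, 1): z = 40
  (0, 2.25): z = 11.25

The maximum is at (5, 1) with z = 40.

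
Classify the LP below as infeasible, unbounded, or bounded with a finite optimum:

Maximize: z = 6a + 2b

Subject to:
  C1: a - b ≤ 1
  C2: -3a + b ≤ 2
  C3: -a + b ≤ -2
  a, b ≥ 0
C1 requires a - b ≤ 1, while C3 (-a + b ≤ -2) is equivalent to a - b ≥ 2. Together they would need 2 ≤ a - b ≤ 1, which is impossible since 2 > 1. No point satisfies all constraints.

Infeasible: no point satisfies all constraints simultaneously.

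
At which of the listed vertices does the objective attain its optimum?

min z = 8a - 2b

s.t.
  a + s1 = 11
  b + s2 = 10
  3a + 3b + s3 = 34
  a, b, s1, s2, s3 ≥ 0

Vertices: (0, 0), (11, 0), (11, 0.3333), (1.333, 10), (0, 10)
Evaluating z = 8a - 2b at each vertex:
  (0, 0): z = 0
  (11, 0): z = 88
  (11, 0.3333): z = 87.33
  (1.333, 10): z = -9.333
  (0, 10): z = -20

The smallest value is z = -20, attained at (0, 10).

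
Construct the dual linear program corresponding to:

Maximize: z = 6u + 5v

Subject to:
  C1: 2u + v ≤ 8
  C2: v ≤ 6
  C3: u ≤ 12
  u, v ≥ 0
Minimize: z = 8y1 + 6y2 + 12y3

Subject to:
  C1: -2y1 - y3 ≤ -6
  C2: -y1 - y2 ≤ -5
  y1, y2, y3 ≥ 0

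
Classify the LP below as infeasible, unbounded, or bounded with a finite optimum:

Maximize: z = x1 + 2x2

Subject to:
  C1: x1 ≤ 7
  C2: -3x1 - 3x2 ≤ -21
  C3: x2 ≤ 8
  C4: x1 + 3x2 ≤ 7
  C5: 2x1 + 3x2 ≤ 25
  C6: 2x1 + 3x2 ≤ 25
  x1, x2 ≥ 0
The point (7, 0) satisfies every constraint, so the LP is feasible; the constraints give x1 ≤ 7 and x2 ≤ 8, which with x1, x2 ≥ 0 keep the feasible region inside a bounded box. A feasible, bounded LP attains a finite optimum at a vertex.

Evaluating z = x1 + 2x2 at each vertex:
  (7, 0): z = 7

Bounded optimum: z* = 7 at (7, 0).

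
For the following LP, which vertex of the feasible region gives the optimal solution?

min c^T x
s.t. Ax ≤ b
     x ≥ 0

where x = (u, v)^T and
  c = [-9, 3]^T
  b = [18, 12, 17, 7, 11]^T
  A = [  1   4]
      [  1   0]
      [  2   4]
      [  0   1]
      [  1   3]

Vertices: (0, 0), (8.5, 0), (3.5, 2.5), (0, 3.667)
(8.5, 0) with z = -76.5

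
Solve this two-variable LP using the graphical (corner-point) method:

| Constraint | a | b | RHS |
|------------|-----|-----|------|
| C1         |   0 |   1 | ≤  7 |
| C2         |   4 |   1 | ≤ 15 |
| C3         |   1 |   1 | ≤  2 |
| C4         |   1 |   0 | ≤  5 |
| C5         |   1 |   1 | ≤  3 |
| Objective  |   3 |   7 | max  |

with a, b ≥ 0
Each vertex is the intersection of two constraint boundaries that also satisfies all remaining constraints:
  a = 0 and b = 0 → (0, 0)
  a + b = 2 and b = 0 → (2, 0)
  a + b = 2 and a = 0 → (0, 2)

Evaluating z = 3a + 7b at each vertex:
  (0, 0): z = 0
  (2, 0): z = 6
  (0, 2): z = 14

The maximum is at (0, 2) with z = 14.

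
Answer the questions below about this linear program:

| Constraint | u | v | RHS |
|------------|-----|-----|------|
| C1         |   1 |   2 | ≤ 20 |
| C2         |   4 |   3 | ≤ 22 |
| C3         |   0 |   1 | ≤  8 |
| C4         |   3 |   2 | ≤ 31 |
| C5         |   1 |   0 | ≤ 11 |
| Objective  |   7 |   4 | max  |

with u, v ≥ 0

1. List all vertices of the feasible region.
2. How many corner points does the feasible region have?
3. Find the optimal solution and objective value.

1. (0, 0), (5.5, 0), (0, 7.333)
2. 3
3. u = 5.5, v = 0, z = 38.5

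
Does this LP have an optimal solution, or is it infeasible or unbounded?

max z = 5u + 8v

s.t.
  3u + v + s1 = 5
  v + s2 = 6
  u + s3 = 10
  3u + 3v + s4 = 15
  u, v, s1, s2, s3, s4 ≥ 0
The point (0, 5) satisfies every constraint, so the LP is feasible; the constraints give u ≤ 10 and v ≤ 6, which with u, v ≥ 0 keep the feasible region inside a bounded box. A feasible, bounded LP attains a finite optimum at a vertex.

The LP has an optimal solution: (0, 5) with z = 40.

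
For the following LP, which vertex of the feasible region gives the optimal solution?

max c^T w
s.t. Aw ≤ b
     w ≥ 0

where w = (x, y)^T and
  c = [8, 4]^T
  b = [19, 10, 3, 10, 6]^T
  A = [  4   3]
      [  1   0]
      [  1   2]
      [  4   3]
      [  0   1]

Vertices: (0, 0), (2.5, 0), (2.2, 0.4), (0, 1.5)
Evaluating z = 8x + 4y at each vertex:
  (0, 0): z = 0
  (2.5, 0): z = 20
  (2.2, 0.4): z = 19.2
  (0, 1.5): z = 6

The largest value is z = 20, attained at (2.5, 0).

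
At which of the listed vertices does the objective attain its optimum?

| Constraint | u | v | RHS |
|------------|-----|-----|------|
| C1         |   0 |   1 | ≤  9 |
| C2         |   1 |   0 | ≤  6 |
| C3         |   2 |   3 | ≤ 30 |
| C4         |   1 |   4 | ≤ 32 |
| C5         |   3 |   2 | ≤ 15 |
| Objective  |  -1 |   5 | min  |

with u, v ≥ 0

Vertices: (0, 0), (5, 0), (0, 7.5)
(5, 0) with z = -5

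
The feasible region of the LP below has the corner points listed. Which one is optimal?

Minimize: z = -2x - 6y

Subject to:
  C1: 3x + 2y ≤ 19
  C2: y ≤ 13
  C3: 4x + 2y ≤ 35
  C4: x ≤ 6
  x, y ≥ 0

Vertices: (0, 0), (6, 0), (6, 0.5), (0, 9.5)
Evaluating z = -2x - 6y at each vertex:
  (0, 0): z = 0
  (6, 0): z = -12
  (6, 0.5): z = -15
  (0, 9.5): z = -57

The smallest value is z = -57, attained at (0, 9.5).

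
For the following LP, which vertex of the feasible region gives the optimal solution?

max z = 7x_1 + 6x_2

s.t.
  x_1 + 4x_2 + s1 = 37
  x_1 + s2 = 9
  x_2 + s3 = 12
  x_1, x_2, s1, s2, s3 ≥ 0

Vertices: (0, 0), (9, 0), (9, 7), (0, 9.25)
Evaluating z = 7x_1 + 6x_2 at each vertex:
  (0, 0): z = 0
  (9, 0): z = 63
  (9, 7): z = 105
  (0, 9.25): z = 55.5

The largest value is z = 105, attained at (9, 7).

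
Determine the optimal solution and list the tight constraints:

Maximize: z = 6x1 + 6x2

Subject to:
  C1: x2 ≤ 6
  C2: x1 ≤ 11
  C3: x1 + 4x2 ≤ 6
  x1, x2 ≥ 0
Optimal: x1 = 6, x2 = 0
Slack at optimum:
  C1: slack = 6
  C2: slack = 5
  C3: slack = 0 (binding)
  x1 ≥ 0: x1 = 6
  x2 ≥ 0: x2 = 0 (binding)
Binding constraints: C3, x2 ≥ 0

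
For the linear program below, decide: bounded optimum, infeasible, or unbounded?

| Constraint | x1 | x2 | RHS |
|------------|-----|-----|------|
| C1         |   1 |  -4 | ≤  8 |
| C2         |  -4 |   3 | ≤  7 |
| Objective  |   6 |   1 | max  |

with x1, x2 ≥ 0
Feasible point: (0, 0) satisfies every constraint, so the LP is feasible.
Direction d = (1, 1): for each constraint row a, a·d ≤ 0 —
  (1)(1) + (-4)(1) = -3 ≤ 0
  (-4)(1) + (3)(1) = -1 ≤ 0
and d ≥ 0, so (0, 0) + t·d stays feasible for every t ≥ 0. Along this ray z = 6x1 + x2 changes by 7 per unit t, so z → +∞.

Unbounded: there is a feasible ray along which z → +∞.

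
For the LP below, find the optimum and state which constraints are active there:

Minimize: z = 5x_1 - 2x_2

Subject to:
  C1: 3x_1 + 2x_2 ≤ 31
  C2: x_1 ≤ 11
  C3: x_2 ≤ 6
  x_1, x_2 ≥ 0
Optimal: x_1 = 0, x_2 = 6
Slack at optimum:
  C1: slack = 19
  C2: slack = 11
  C3: slack = 0 (binding)
  x_1 ≥ 0: x_1 = 0 (binding)
  x_2 ≥ 0: x_2 = 6
Binding constraints: C3, x_1 ≥ 0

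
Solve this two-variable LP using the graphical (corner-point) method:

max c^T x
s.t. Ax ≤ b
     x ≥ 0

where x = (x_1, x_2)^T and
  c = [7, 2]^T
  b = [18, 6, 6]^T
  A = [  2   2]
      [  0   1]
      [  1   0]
x_1 = 6, x_2 = 3, z = 48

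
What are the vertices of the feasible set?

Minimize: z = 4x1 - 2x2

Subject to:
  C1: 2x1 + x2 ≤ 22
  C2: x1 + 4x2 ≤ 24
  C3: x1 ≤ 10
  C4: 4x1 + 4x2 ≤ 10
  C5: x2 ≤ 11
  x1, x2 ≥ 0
Each vertex is the intersection of two constraint boundaries that also satisfies all remaining constraints:
  x1 = 0 and x2 = 0 → (0, 0)
  4x1 + 4x2 = 10 and x2 = 0 → (2.5, 0)
  4x1 + 4x2 = 10 and x1 = 0 → (0, 2.5)

Vertices: (0, 0), (2.5, 0), (0, 2.5)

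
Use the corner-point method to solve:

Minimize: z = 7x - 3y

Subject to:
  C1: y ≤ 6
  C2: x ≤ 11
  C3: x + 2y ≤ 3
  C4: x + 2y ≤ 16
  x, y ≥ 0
Each vertex is the intersection of two constraint boundaries that also satisfies all remaining constraints:
  x = 0 and y = 0 → (0, 0)
  x + 2y = 3 and y = 0 → (3, 0)
  x + 2y = 3 and x = 0 → (0, 1.5)

Evaluating z = 7x - 3y at each vertex:
  (0, 0): z = 0
  (3, 0): z = 21
  (0, 1.5): z = -4.5

The minimum is at (0, 1.5) with z = -4.5.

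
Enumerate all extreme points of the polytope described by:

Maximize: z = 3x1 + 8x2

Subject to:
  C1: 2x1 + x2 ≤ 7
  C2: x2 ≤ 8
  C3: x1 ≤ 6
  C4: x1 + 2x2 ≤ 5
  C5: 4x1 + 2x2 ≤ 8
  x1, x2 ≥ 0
Each vertex is the intersection of two constraint boundaries that also satisfies all remaining constraints:
  x1 = 0 and x2 = 0 → (0, 0)
  4x1 + 2x2 = 8 and x2 = 0 → (2, 0)
  x1 + 2x2 = 5 and 4x1 + 2x2 = 8 → (1, 2)
  x1 + 2x2 = 5 and x1 = 0 → (0, 2.5)

Vertices: (0, 0), (2, 0), (1, 2), (0, 2.5)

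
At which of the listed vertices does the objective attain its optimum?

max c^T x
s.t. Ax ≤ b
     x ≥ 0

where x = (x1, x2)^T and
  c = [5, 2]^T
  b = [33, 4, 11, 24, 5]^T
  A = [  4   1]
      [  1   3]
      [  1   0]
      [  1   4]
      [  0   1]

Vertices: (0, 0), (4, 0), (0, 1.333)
Evaluating z = 5x1 + 2x2 at each vertex:
  (0, 0): z = 0
  (4, 0): z = 20
  (0, 1.333): z = 2.667

The largest value is z = 20, attained at (4, 0).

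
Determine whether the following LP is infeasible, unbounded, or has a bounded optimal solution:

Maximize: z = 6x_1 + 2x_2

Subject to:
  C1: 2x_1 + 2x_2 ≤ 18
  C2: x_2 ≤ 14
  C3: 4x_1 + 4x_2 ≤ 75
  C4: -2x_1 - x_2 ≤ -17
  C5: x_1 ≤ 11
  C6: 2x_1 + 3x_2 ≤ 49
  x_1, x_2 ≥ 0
The point (9, 0) satisfies every constraint, so the LP is feasible; the constraints give x_1 ≤ 11 and x_2 ≤ 14, which with x_1, x_2 ≥ 0 keep the feasible region inside a bounded box. A feasible, bounded LP attains a finite optimum at a vertex.

The LP has an optimal solution: (9, 0) with z = 54.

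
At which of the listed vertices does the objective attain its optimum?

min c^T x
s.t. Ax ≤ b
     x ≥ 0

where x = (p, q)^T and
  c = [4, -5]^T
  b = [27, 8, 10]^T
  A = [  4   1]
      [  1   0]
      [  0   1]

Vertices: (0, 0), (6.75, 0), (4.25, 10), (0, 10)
Evaluating z = 4p - 5q at each vertex:
  (0, 0): z = 0
  (6.75, 0): z = 27
  (4.25, 10): z = -33
  (0, 10): z = -50

The smallest value is z = -50, attained at (0, 10).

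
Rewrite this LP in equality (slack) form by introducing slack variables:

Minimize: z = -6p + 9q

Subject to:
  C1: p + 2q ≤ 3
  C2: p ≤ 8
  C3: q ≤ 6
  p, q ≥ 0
min z = -6p + 9q

s.t.
  p + 2q + s1 = 3
  p + s2 = 8
  q + s3 = 6
  p, q, s1, s2, s3 ≥ 0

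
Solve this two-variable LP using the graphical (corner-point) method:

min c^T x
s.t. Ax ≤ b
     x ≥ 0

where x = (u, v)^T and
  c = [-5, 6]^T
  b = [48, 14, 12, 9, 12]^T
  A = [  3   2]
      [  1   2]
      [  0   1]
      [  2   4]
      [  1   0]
Each vertex is the intersection of two constraint boundaries that also satisfies all remaining constraints:
  u = 0 and v = 0 → (0, 0)
  2u + 4v = 9 and v = 0 → (4.5, 0)
  2u + 4v = 9 and u = 0 → (0, 2.25)

Evaluating z = -5u + 6v at each vertex:
  (0, 0): z = 0
  (4.5, 0): z = -22.5
  (0, 2.25): z = 13.5

The minimum is at (4.5, 0) with z = -22.5.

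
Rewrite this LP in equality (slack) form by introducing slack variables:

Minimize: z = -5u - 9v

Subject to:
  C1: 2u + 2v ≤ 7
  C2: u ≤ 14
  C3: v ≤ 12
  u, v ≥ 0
min z = -5u - 9v

s.t.
  2u + 2v + s1 = 7
  u + s2 = 14
  v + s3 = 12
  u, v, s1, s2, s3 ≥ 0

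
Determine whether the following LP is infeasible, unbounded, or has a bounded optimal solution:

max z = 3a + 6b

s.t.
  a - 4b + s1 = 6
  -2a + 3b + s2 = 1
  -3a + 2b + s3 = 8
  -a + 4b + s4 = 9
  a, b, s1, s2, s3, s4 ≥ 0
Feasible point: (0, 0) satisfies every constraint, so the LP is feasible.
Direction d = (4, 1): for each constraint row a, a·d ≤ 0 —
  (1)(4) + (-4)(1) = 0 ≤ 0
  (-2)(4) + (3)(1) = -5 ≤ 0
  (-3)(4) + (2)(1) = -10 ≤ 0
  (-1)(4) + (4)(1) = 0 ≤ 0
and d ≥ 0, so (0, 0) + t·d stays feasible for every t ≥ 0. Along this ray z = 3a + 6b changes by 18 per unit t, so z → +∞.

The LP is unbounded; z can be made arbitrarily large.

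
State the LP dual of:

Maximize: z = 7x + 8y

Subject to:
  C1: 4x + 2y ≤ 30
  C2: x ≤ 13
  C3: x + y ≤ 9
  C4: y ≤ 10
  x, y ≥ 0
Minimize: z = 30y1 + 13y2 + 9y3 + 10y4

Subject to:
  C1: -4y1 - y2 - y3 ≤ -7
  C2: -2y1 - y3 - y4 ≤ -8
  y1, y2, y3, y4 ≥ 0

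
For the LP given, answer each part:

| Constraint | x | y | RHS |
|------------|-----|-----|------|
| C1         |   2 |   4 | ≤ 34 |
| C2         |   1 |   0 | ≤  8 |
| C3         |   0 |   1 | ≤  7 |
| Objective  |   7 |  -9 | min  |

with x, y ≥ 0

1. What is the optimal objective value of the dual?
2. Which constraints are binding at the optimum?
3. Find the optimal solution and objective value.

1. -63 (by strong duality, equal to the primal optimum)
2. C3, x ≥ 0
3. x = 0, y = 7, z = -63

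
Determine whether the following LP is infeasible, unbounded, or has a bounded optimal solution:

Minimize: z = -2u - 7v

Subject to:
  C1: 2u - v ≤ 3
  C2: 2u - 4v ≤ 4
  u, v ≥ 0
Feasible point: (0, 0) satisfies every constraint, so the LP is feasible.
Direction d = (0, 1): for each constraint row a, a·d ≤ 0 —
  (2)(0) + (-1)(1) = -1 ≤ 0
  (2)(0) + (-4)(1) = -4 ≤ 0
and d ≥ 0, so (0, 0) + t·d stays feasible for every t ≥ 0. Along this ray z = -2u - 7v changes by -7 per unit t, so z → −∞.

Unbounded — the objective can decrease without bound over the feasible region.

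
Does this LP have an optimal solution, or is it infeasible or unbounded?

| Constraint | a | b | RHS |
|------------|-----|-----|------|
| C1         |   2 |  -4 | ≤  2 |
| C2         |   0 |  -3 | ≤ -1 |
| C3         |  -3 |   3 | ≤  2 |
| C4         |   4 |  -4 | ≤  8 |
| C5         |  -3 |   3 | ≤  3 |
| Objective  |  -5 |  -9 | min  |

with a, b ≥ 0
Feasible point: (1, 1) satisfies every constraint, so the LP is feasible.
Direction d = (1, 1): for each constraint row a, a·d ≤ 0 —
  (2)(1) + (-4)(1) = -2 ≤ 0
  (0)(1) + (-3)(1) = -3 ≤ 0
  (-3)(1) + (3)(1) = 0 ≤ 0
  (4)(1) + (-4)(1) = 0 ≤ 0
  (-3)(1) + (3)(1) = 0 ≤ 0
and d ≥ 0, so (1, 1) + t·d stays feasible for every t ≥ 0. Along this ray z = -5a - 9b changes by -14 per unit t, so z → −∞.

The LP is unbounded; z can be made arbitrarily small.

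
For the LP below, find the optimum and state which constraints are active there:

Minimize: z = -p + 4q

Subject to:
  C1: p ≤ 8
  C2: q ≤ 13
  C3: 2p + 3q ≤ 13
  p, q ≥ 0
Optimal: p = 6.5, q = 0
Binding: C3, q ≥ 0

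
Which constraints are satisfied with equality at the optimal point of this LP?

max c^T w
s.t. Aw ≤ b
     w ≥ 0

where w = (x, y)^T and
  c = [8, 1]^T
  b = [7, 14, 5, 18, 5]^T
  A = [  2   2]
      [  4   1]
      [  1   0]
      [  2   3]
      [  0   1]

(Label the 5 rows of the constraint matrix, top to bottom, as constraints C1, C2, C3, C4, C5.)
Optimal: x = 3.5, y = 0
Binding: C1, C2, y ≥ 0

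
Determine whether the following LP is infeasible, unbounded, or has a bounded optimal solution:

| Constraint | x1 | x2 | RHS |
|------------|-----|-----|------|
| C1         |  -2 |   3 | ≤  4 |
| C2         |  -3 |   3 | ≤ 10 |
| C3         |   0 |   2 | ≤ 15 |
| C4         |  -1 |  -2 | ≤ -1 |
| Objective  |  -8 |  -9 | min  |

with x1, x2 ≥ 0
Feasible point: (0, 1) satisfies every constraint, so the LP is feasible.
Direction d = (1, 0): for each constraint row a, a·d ≤ 0 —
  (-2)(1) + (3)(0) = -2 ≤ 0
  (-3)(1) + (3)(0) = -3 ≤ 0
  (0)(1) + (2)(0) = 0 ≤ 0
  (-1)(1) + (-2)(0) = -1 ≤ 0
and d ≥ 0, so (0, 1) + t·d stays feasible for every t ≥ 0. Along this ray z = -8x1 - 9x2 changes by -8 per unit t, so z → −∞.

Unbounded: there is a feasible ray along which z → −∞.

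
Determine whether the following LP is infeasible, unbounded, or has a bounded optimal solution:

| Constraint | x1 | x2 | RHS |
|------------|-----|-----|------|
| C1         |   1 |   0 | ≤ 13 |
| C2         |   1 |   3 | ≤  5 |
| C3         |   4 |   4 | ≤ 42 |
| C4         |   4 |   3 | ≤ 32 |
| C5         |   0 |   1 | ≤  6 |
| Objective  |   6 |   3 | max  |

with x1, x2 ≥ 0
The point (5, 0) satisfies every constraint, so the LP is feasible; the constraints give x1 ≤ 13 and x2 ≤ 6, which with x1, x2 ≥ 0 keep the feasible region inside a bounded box. A feasible, bounded LP attains a finite optimum at a vertex.

The LP has an optimal solution: (5, 0) with z = 30.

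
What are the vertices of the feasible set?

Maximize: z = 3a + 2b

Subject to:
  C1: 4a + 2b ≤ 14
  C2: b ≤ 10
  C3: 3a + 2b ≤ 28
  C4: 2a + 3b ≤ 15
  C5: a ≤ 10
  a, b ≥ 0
Each vertex is the intersection of two constraint boundaries that also satisfies all remaining constraints:
  a = 0 and b = 0 → (0, 0)
  4a + 2b = 14 and b = 0 → (3.5, 0)
  4a + 2b = 14 and 2a + 3b = 15 → (1.5, 4)
  2a + 3b = 15 and a = 0 → (0, 5)

Vertices: (0, 0), (3.5, 0), (1.5, 4), (0, 5)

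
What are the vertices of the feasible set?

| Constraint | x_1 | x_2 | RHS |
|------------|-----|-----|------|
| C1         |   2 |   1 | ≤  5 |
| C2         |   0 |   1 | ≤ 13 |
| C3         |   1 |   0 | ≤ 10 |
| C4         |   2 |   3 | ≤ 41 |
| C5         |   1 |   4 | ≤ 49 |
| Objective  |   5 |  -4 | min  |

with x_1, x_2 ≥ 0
Each vertex is the intersection of two constraint boundaries that also satisfies all remaining constraints:
  x_1 = 0 and x_2 = 0 → (0, 0)
  2x_1 + x_2 = 5 and x_2 = 0 → (2.5, 0)
  2x_1 + x_2 = 5 and x_1 = 0 → (0, 5)

Vertices: (0, 0), (2.5, 0), (0, 5)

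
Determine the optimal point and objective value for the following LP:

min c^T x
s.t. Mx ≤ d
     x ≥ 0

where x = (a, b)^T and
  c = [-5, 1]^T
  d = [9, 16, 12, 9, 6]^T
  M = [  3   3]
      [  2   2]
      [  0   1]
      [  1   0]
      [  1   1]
Each vertex is the intersection of two constraint boundaries that also satisfies all remaining constraints:
  a = 0 and b = 0 → (0, 0)
  3a + 3b = 9 and b = 0 → (3, 0)
  3a + 3b = 9 and a = 0 → (0, 3)

Evaluating z = -5a + b at each vertex:
  (0, 0): z = 0
  (3, 0): z = -15
  (0, 3): z = 3

The minimum is at (3, 0) with z = -15.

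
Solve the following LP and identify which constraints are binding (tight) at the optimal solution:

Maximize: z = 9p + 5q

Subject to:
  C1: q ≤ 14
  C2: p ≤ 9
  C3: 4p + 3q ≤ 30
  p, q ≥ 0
Optimal: p = 7.5, q = 0
Slack at optimum:
  C1: slack = 14
  C2: slack = 1.5
  C3: slack = 0 (binding)
  p ≥ 0: p = 7.5
  q ≥ 0: q = 0 (binding)
Binding constraints: C3, q ≥ 0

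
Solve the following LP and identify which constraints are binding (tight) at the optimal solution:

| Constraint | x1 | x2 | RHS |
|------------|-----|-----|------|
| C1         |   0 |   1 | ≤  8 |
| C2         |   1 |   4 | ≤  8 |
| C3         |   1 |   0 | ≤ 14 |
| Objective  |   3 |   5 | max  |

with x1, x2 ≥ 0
Optimal: x1 = 8, x2 = 0
Slack at optimum:
  C1: slack = 8
  C2: slack = 0 (binding)
  C3: slack = 6
  x1 ≥ 0: x1 = 8
  x2 ≥ 0: x2 = 0 (binding)
Binding constraints: C2, x2 ≥ 0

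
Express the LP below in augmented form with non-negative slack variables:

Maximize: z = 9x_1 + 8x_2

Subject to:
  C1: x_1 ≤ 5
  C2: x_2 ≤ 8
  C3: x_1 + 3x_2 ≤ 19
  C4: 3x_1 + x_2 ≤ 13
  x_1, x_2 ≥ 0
max z = 9x_1 + 8x_2

s.t.
  x_1 + s1 = 5
  x_2 + s2 = 8
  x_1 + 3x_2 + s3 = 19
  3x_1 + x_2 + s4 = 13
  x_1, x_2, s1, s2, s3, s4 ≥ 0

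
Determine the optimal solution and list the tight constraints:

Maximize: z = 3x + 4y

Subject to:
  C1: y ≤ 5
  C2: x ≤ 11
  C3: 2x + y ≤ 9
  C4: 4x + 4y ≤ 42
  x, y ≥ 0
Optimal: x = 2, y = 5
Slack at optimum:
  C1: slack = 0 (binding)
  C2: slack = 9
  C3: slack = 0 (binding)
  C4: slack = 14
  x ≥ 0: x = 2
  y ≥ 0: y = 5
Binding constraints: C1, C3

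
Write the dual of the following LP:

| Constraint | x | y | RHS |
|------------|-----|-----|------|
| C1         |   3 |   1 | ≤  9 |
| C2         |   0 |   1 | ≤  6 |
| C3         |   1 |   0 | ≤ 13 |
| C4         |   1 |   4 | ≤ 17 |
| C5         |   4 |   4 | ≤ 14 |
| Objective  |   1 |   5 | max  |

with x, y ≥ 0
Minimize: z = 9y1 + 6y2 + 13y3 + 17y4 + 14y5

Subject to:
  C1: -3y1 - y3 - y4 - 4y5 ≤ -1
  C2: -y1 - y2 - 4y4 - 4y5 ≤ -5
  y1, y2, y3, y4, y5 ≥ 0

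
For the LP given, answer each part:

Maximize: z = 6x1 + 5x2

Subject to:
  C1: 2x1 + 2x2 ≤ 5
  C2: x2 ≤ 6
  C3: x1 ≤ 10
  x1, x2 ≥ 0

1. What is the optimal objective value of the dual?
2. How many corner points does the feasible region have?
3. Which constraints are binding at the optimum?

1. 15 (by strong duality, equal to the primal optimum)
2. 3
3. C1, x2 ≥ 0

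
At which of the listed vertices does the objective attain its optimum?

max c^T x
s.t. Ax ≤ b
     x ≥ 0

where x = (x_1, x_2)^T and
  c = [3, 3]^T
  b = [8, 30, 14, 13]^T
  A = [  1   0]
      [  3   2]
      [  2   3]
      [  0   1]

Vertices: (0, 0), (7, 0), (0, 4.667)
(7, 0) with z = 21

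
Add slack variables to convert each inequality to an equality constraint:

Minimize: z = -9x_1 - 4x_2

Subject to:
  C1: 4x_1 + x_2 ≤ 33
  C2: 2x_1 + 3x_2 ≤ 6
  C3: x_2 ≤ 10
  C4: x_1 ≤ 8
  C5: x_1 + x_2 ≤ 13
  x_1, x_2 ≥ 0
min z = -9x_1 - 4x_2

s.t.
  4x_1 + x_2 + s1 = 33
  2x_1 + 3x_2 + s2 = 6
  x_2 + s3 = 10
  x_1 + s4 = 8
  x_1 + x_2 + s5 = 13
  x_1, x_2, s1, s2, s3, s4, s5 ≥ 0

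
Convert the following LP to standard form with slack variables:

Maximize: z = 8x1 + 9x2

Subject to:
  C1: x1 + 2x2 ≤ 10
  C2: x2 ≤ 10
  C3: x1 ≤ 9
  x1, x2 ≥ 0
max z = 8x1 + 9x2

s.t.
  x1 + 2x2 + s1 = 10
  x2 + s2 = 10
  x1 + s3 = 9
  x1, x2, s1, s2, s3 ≥ 0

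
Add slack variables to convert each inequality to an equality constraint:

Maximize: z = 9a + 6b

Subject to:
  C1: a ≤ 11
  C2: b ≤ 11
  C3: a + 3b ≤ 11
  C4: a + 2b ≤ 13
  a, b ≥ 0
max z = 9a + 6b

s.t.
  a + s1 = 11
  b + s2 = 11
  a + 3b + s3 = 11
  a + 2b + s4 = 13
  a, b, s1, s2, s3, s4 ≥ 0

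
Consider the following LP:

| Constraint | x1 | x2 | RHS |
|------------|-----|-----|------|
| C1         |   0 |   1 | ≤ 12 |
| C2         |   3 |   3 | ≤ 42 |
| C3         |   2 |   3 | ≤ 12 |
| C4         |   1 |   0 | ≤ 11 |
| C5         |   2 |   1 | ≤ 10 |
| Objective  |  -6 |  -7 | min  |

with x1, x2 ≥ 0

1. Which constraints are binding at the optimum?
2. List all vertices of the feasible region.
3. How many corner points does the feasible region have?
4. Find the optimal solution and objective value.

1. C3, C5
2. (0, 0), (5, 0), (4.5, 1), (0, 4)
3. 4
4. x1 = 4.5, x2 = 1, z = -34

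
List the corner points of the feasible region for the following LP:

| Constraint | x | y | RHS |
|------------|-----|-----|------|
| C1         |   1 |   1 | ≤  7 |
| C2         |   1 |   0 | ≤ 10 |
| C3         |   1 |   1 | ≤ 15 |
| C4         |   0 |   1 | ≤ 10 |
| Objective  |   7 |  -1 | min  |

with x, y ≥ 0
Each vertex is the intersection of two constraint boundaries that also satisfies all remaining constraints:
  x = 0 and y = 0 → (0, 0)
  x + y = 7 and y = 0 → (7, 0)
  x + y = 7 and x = 0 → (0, 7)

Vertices: (0, 0), (7, 0), (0, 7)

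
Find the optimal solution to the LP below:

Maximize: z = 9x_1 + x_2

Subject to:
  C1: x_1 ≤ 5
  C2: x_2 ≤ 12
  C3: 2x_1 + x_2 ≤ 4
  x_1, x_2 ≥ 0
x_1 = 2, x_2 = 0, z = 18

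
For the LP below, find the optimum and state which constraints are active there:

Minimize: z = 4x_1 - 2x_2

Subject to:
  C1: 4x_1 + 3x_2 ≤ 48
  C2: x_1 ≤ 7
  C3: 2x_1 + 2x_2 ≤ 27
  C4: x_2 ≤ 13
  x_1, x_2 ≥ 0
Optimal: x_1 = 0, x_2 = 13
Slack at optimum:
  C1: slack = 9
  C2: slack = 7
  C3: slack = 1
  C4: slack = 0 (binding)
  x_1 ≥ 0: x_1 = 0 (binding)
  x_2 ≥ 0: x_2 = 13
Binding constraints: C4, x_1 ≥ 0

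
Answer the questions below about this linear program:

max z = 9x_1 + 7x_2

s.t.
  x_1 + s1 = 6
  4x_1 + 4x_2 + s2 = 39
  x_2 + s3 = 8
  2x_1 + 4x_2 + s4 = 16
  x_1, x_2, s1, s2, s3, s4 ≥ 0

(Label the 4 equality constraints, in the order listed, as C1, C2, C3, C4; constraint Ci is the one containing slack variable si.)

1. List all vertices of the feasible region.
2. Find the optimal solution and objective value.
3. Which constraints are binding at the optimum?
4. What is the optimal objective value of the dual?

1. (0, 0), (6, 0), (6, 1), (0, 4)
2. x_1 = 6, x_2 = 1, z = 61
3. C1, C4
4. 61 (by strong duality, equal to the primal optimum)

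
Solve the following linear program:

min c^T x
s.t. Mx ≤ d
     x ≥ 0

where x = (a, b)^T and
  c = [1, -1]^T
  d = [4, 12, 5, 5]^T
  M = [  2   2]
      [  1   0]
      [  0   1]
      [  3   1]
Each vertex is the intersection of two constraint boundaries that also satisfies all remaining constraints:
  a = 0 and b = 0 → (0, 0)
  3a + b = 5 and b = 0 → (1.667, 0)
  2a + 2b = 4 and 3a + b = 5 → (1.5, 0.5)
  2a + 2b = 4 and a = 0 → (0, 2)

Evaluating z = a - b at each vertex:
  (0, 0): z = 0
  (1.667, 0): z = 1.667
  (1.5, 0.5): z = 1
  (0, 2): z = -2

The minimum is at (0, 2) with z = -2.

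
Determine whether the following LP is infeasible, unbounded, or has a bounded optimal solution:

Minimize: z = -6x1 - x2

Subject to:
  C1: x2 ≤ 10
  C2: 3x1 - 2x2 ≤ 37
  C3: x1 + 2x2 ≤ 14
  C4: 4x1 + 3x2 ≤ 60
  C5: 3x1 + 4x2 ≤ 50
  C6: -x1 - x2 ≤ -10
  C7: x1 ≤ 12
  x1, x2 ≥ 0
The point (12, 1) satisfies every constraint, so the LP is feasible; the constraints give x1 ≤ 12 and x2 ≤ 10, which with x1, x2 ≥ 0 keep the feasible region inside a bounded box. A feasible, bounded LP attains a finite optimum at a vertex.

Feasible with finite optimum z* = -73 at (12, 1).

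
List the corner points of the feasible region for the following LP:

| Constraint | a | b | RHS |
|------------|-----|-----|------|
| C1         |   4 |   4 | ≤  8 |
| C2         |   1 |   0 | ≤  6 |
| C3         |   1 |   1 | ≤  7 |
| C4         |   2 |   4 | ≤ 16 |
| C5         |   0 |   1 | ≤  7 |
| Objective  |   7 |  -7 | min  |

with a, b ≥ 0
Each vertex is the intersection of two constraint boundaries that also satisfies all remaining constraints:
  a = 0 and b = 0 → (0, 0)
  4a + 4b = 8 and b = 0 → (2, 0)
  4a + 4b = 8 and a = 0 → (0, 2)

Vertices: (0, 0), (2, 0), (0, 2)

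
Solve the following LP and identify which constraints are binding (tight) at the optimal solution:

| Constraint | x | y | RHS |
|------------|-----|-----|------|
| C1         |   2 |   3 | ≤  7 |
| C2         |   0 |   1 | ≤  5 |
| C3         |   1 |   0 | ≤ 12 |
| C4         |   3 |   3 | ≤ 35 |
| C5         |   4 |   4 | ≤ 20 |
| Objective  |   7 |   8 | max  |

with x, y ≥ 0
Optimal: x = 3.5, y = 0
Slack at optimum:
  C1: slack = 0 (binding)
  C2: slack = 5
  C3: slack = 8.5
  C4: slack = 24.5
  C5: slack = 6
  x ≥ 0: x = 3.5
  y ≥ 0: y = 0 (binding)
Binding constraints: C1, y ≥ 0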